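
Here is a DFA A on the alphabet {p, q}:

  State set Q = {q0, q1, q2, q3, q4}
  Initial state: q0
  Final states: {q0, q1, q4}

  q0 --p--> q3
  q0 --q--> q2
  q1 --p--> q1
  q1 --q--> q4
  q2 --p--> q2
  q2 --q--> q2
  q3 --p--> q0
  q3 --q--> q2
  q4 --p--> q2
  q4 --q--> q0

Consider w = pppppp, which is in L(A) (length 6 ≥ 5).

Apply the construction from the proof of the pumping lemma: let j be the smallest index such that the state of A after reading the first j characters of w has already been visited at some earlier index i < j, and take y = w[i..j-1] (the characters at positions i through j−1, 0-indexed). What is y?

pp

State sequence: q0 -p-> q3 -p-> q0 -p-> q3 -p-> q0 -p-> q3 -p-> q0
First repeat at step 2: q0 was already visited.

So i = 0, j = 2, giving x = w[0:0] = ε, y = w[0:2] = pp, z = w[2:6] = pppp.
Check: |xy| = 2 ≤ 5 and |y| = 2 ≥ 1. Reading y takes A from q0 back to q0, so every xyⁱz is accepted.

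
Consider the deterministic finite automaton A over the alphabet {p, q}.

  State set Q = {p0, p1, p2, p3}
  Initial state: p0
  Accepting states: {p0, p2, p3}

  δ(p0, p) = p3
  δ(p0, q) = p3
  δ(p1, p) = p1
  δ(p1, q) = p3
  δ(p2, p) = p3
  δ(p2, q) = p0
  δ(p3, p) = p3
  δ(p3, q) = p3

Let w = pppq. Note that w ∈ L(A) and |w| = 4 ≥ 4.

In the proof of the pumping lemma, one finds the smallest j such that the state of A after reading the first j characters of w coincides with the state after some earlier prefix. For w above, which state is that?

p3

Run of A on w = p p p q:
  step 0: p0  (start)
  step 1: p3  (read p: p0→p3)
  step 2: p3  (read p: p3→p3)   ← first repeat (p3 seen earlier)
  step 3: p3  (read p: p3→p3)
  step 4: p3  (read q: p3→p3)

The earliest repeat is at step j = 2: A is in p3, which it already visited at step i = 1.
Since A has 4 states, any run of length ≥ 4 visits 4+1 states, so by pigeonhole some state repeats within the first 4 steps — that repeat gives the pumpable loop.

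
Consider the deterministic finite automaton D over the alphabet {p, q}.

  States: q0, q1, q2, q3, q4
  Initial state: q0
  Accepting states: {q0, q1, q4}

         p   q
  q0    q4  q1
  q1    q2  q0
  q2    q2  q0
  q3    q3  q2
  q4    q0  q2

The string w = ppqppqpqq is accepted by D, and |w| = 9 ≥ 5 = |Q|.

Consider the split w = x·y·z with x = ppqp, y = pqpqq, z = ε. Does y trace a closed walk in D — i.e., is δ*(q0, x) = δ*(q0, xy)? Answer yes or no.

State sequence: q0 -p-> q4 -p-> q0 -q-> q1 -p-> q2 -p-> q2 -q-> q0 -p-> q4 -q-> q2 -q-> q0

After x (step 4): q2. After xy (step 9): q0.
They differ (q2 ≠ q0), so y is not a cycle from the state after x; this split is not the one the pumping-lemma construction produces, and pumping y need not keep the string in L(D).

no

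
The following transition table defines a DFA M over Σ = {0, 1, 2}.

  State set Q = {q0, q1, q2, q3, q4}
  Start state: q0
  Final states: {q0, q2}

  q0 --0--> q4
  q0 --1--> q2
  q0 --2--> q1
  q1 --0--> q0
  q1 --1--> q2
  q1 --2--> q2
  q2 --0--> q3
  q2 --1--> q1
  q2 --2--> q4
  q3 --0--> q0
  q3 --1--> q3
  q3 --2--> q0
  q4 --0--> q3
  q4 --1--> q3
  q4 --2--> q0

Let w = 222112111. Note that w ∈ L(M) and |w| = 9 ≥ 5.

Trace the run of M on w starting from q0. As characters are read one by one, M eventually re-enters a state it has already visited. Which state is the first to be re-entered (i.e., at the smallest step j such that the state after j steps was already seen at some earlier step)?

Run of M on w = 2 2 2 1 1 2 1 1 1:
  step 0: q0  (start)
  step 1: q1  (read 2: q0→q1)
  step 2: q2  (read 2: q1→q2)
  step 3: q4  (read 2: q2→q4)
  step 4: q3  (read 1: q4→q3)
  step 5: q3  (read 1: q3→q3)   ← first repeat (q3 seen earlier)
  step 6: q0  (read 2: q3→q0)
  step 7: q2  (read 1: q0→q2)
  step 8: q1  (read 1: q2→q1)
  step 9: q2  (read 1: q1→q2)

The earliest repeat is at step j = 5: M is in q3, which it already visited at step i = 4.

q3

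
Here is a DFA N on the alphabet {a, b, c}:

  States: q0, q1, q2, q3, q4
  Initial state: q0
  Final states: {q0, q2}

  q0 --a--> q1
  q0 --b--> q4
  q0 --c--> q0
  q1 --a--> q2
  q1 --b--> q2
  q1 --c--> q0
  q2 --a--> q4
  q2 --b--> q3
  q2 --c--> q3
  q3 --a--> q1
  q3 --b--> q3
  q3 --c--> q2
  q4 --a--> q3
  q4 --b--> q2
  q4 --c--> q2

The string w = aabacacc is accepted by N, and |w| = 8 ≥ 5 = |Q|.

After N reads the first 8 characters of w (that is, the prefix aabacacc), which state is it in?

State sequence: q0 -a-> q1 -a-> q2 -b-> q3 -a-> q1 -c-> q0 -a-> q1 -c-> q0 -c-> q0

After reading 8 characters, N is in state q0.
(This kind of state-tracing is the core of the pumping-lemma construction: with 5 states, pigeonhole forces a repeat within the first 5 steps.)

q0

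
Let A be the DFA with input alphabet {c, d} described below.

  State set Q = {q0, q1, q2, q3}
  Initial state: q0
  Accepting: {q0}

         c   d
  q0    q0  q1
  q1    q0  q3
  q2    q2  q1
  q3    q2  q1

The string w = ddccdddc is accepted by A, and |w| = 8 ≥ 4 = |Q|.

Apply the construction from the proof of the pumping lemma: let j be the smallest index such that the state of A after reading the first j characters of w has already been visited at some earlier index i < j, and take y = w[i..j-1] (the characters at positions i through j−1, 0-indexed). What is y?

c

State sequence: q0 -d-> q1 -d-> q3 -c-> q2 -c-> q2 -d-> q1 -d-> q3 -d-> q1 -c-> q0
First repeat at step 4: q2 was already visited.

So i = 3, j = 4, giving x = w[0:3] = ddc, y = w[3:4] = c, z = w[4:8] = dddc.
Check: |xy| = 4 ≤ 4 and |y| = 1 ≥ 1. Reading y takes A from q2 back to q2, so every xyⁱz is accepted.
Since A has 4 states, any run of length ≥ 4 visits 4+1 states, so by pigeonhole some state repeats within the first 4 steps — that repeat gives the pumpable loop.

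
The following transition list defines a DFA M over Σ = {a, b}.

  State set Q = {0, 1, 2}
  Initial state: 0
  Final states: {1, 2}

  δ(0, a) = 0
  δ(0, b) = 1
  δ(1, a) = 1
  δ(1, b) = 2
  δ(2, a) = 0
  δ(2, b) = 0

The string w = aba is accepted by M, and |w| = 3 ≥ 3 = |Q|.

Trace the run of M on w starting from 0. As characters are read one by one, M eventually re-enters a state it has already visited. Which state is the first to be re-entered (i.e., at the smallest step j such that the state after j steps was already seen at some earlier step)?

0

Run of M on w = a b a:
  step 0: 0  (start)
  step 1: 0  (read a: 0→0)   ← first repeat (0 seen earlier)
  step 2: 1  (read b: 0→1)
  step 3: 1  (read a: 1→1)

The earliest repeat is at step j = 1: M is in 0, which it already visited at step i = 0.
With |Q| = 3, pigeonhole forces a state repeat no later than step 3; the substring read between the first and second visits to that state can be pumped.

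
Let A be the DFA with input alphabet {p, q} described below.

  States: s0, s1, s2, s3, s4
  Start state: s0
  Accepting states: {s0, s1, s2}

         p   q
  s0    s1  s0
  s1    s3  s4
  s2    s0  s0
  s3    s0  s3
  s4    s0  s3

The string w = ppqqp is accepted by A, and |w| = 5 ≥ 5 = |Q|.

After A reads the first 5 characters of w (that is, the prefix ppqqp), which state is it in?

State sequence: s0 -p-> s1 -p-> s3 -q-> s3 -q-> s3 -p-> s0

After reading 5 characters, A is in state s0.

s0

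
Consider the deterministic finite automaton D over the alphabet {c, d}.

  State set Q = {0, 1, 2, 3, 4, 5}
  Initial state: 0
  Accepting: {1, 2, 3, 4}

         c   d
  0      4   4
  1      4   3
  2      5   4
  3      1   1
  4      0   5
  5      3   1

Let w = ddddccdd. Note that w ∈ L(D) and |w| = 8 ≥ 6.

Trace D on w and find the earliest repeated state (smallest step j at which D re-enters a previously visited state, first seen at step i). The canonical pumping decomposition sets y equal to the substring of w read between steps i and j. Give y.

State sequence: 0 -d-> 4 -d-> 5 -d-> 1 -d-> 3 -c-> 1 -c-> 4 -d-> 5 -d-> 1
First repeat at step 5: 1 was already visited.

So i = 3, j = 5, giving x = w[0:3] = ddd, y = w[3:5] = dc, z = w[5:8] = cdd.
Check: |xy| = 5 ≤ 6 and |y| = 2 ≥ 1. Reading y takes D from 1 back to 1, so every xyⁱz is accepted.
With |Q| = 6, pigeonhole forces a state repeat no later than step 6; the substring read between the first and second visits to that state can be pumped.

dc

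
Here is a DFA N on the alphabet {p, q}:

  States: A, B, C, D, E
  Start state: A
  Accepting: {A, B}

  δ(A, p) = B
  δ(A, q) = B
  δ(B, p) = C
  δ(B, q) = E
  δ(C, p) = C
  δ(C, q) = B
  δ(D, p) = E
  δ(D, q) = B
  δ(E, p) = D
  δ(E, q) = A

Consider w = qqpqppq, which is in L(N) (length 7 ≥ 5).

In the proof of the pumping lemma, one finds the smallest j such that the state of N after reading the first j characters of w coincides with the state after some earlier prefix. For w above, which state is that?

B

Run of N on w = q q p q p p q:
  step 0: A  (start)
  step 1: B  (read q: A→B)
  step 2: E  (read q: B→E)
  step 3: D  (read p: E→D)
  step 4: B  (read q: D→B)   ← first repeat (B seen earlier)
  step 5: C  (read p: B→C)
  step 6: C  (read p: C→C)
  step 7: B  (read q: C→B)

The earliest repeat is at step j = 4: N is in B, which it already visited at step i = 1.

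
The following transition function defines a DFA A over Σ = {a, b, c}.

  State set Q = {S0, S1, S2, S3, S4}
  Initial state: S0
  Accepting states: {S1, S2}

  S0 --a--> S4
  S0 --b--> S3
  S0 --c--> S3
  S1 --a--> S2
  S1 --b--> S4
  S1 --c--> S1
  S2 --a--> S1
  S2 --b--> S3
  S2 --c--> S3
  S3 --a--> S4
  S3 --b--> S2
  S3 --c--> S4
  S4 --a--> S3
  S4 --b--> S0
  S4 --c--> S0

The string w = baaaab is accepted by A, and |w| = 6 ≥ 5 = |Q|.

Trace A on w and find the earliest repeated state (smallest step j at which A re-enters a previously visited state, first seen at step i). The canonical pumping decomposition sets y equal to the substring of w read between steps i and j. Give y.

aa

Run of A on w = b a a a a b:
  step 0: S0  (start)
  step 1: S3  (read b: S0→S3)
  step 2: S4  (read a: S3→S4)
  step 3: S3  (read a: S4→S3)   ← first repeat (S3 seen earlier)
  step 4: S4  (read a: S3→S4)
  step 5: S3  (read a: S4→S3)
  step 6: S2  (read b: S3→S2)

So i = 1, j = 3, giving x = w[0:1] = b, y = w[1:3] = aa, z = w[3:6] = aab.
Check: |xy| = 3 ≤ 5 and |y| = 2 ≥ 1. Reading y takes A from S3 back to S3, so every xyⁱz is accepted.
The DFA has 5 states, so the proof of the pumping lemma guarantees a repeated state among the first 5+1 visited; the segment between the two visits is the pumpable y.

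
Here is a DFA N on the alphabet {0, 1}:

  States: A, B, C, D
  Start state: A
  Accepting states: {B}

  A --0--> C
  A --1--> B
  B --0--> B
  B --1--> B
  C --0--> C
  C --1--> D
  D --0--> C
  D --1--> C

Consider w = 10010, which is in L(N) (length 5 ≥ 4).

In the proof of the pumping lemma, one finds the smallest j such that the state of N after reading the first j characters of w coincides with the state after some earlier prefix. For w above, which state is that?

B

Run of N on w = 1 0 0 1 0:
  step 0: A  (start)
  step 1: B  (read 1: A→B)
  step 2: B  (read 0: B→B)   ← first repeat (B seen earlier)
  step 3: B  (read 0: B→B)
  step 4: B  (read 1: B→B)
  step 5: B  (read 0: B→B)

The earliest repeat is at step j = 2: N is in B, which it already visited at step i = 1.
Pumping length from the standard proof: p = 4 (the number of states). The repeated state found above gives |xy| = j ≤ 4 and |y| = j − i ≥ 1.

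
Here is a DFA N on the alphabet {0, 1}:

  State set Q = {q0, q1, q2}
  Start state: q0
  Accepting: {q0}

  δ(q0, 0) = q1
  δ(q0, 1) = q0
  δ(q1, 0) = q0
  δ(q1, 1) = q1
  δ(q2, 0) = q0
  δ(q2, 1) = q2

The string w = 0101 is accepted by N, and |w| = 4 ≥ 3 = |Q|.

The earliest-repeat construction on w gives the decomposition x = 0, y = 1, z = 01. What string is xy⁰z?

001

xy⁰z = xz = 0·01 = 001.
Reading y = 1 takes N from q1 back to q1, so after x the machine is still in q1, and z then leads to the accepting state q0. Hence 001 ∈ L(N).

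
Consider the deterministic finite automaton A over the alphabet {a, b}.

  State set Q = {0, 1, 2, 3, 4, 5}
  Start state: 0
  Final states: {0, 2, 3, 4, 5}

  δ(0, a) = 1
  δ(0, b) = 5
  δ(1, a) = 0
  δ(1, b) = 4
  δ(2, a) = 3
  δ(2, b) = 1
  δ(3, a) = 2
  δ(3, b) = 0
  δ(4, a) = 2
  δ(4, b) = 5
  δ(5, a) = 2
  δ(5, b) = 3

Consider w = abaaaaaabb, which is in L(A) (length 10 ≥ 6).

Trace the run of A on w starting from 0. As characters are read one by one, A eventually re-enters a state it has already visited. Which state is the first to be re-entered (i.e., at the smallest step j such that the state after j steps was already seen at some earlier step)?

Run of A on w = a b a a a a a a b b:
  step 0: 0  (start)
  step 1: 1  (read a: 0→1)
  step 2: 4  (read b: 1→4)
  step 3: 2  (read a: 4→2)
  step 4: 3  (read a: 2→3)
  step 5: 2  (read a: 3→2)   ← first repeat (2 seen earlier)
  step 6: 3  (read a: 2→3)
  step 7: 2  (read a: 3→2)
  step 8: 3  (read a: 2→3)
  step 9: 0  (read b: 3→0)
  step 10: 5  (read b: 0→5)

The earliest repeat is at step j = 5: A is in 2, which it already visited at step i = 3.
Since A has 6 states, any run of length ≥ 6 visits 6+1 states, so by pigeonhole some state repeats within the first 6 steps — that repeat gives the pumpable loop.

2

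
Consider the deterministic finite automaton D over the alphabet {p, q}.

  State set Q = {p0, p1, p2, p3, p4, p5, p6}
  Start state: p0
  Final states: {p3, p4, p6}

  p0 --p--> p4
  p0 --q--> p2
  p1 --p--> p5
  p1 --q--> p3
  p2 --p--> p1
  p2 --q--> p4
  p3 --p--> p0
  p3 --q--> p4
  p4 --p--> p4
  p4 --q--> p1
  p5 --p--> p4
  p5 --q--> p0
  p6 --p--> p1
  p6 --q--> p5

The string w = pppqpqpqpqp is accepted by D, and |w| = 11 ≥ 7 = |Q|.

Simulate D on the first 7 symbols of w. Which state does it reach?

State sequence: p0 -p-> p4 -p-> p4 -p-> p4 -q-> p1 -p-> p5 -q-> p0 -p-> p4

After reading 7 characters, D is in state p4.
(This kind of state-tracing is the core of the pumping-lemma construction: with 7 states, pigeonhole forces a repeat within the first 7 steps.)

p4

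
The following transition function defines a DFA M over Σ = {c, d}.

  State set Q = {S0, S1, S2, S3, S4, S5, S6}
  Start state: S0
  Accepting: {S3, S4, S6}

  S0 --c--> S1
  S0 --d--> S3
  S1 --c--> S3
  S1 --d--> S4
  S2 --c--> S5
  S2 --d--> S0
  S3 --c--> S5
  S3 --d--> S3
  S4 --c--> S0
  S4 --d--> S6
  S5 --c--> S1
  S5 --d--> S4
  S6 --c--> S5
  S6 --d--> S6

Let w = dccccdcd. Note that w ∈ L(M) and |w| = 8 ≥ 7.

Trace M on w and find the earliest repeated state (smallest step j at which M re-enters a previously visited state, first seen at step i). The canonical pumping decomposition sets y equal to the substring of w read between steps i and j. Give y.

ccc

Run of M on w = d c c c c d c d:
  step 0: S0  (start)
  step 1: S3  (read d: S0→S3)
  step 2: S5  (read c: S3→S5)
  step 3: S1  (read c: S5→S1)
  step 4: S3  (read c: S1→S3)   ← first repeat (S3 seen earlier)
  step 5: S5  (read c: S3→S5)
  step 6: S4  (read d: S5→S4)
  step 7: S0  (read c: S4→S0)
  step 8: S3  (read d: S0→S3)

So i = 1, j = 4, giving x = w[0:1] = d, y = w[1:4] = ccc, z = w[4:8] = cdcd.
Check: |xy| = 4 ≤ 7 and |y| = 3 ≥ 1. Reading y takes M from S3 back to S3, so every xyⁱz is accepted.
With |Q| = 7, pigeonhole forces a state repeat no later than step 7; the substring read between the first and second visits to that state can be pumped.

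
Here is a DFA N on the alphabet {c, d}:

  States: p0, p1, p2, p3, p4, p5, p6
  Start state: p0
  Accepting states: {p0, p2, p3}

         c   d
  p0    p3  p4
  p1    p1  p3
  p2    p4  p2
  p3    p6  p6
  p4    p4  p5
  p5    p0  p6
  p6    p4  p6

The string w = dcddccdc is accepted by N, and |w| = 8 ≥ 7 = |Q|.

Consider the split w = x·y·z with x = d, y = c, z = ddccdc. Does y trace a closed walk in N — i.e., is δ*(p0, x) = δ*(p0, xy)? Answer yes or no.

yes

State sequence: p0 -d-> p4 -c-> p4

After x (step 1): p4. After xy (step 2): p4.
They match, so y = c drives N around a cycle from p4 back to itself; pumping y any number of times keeps N in p4 before reading z, and xyⁱz ∈ L(N) for every i ≥ 0.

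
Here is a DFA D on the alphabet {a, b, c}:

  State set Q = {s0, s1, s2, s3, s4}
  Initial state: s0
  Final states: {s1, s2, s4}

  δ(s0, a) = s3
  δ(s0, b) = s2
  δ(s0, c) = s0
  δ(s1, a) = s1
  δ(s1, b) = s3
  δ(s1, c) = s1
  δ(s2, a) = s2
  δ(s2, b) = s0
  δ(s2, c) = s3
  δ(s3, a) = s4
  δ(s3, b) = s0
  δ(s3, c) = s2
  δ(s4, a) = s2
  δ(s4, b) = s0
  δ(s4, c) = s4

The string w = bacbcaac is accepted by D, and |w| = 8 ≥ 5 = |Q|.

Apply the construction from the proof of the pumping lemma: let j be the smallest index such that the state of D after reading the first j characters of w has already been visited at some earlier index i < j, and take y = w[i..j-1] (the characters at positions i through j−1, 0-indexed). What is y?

a

State sequence: s0 -b-> s2 -a-> s2 -c-> s3 -b-> s0 -c-> s0 -a-> s3 -a-> s4 -c-> s4
First repeat at step 2: s2 was already visited.

So i = 1, j = 2, giving x = w[0:1] = b, y = w[1:2] = a, z = w[2:8] = cbcaac.
Check: |xy| = 2 ≤ 5 and |y| = 1 ≥ 1. Reading y takes D from s2 back to s2, so every xyⁱz is accepted.
The DFA has 5 states, so the proof of the pumping lemma guarantees a repeated state among the first 5+1 visited; the segment between the two visits is the pumpable y.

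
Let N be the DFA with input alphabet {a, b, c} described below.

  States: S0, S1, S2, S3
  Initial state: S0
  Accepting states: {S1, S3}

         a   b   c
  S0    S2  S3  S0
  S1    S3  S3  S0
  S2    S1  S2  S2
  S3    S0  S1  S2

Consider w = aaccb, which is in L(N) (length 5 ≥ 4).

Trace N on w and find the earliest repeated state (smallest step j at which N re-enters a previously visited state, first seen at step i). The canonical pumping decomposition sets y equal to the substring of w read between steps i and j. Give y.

aac

State sequence: S0 -a-> S2 -a-> S1 -c-> S0 -c-> S0 -b-> S3
First repeat at step 3: S0 was already visited.

So i = 0, j = 3, giving x = w[0:0] = ε, y = w[0:3] = aac, z = w[3:5] = cb.
Check: |xy| = 3 ≤ 4 and |y| = 3 ≥ 1. Reading y takes N from S0 back to S0, so every xyⁱz is accepted.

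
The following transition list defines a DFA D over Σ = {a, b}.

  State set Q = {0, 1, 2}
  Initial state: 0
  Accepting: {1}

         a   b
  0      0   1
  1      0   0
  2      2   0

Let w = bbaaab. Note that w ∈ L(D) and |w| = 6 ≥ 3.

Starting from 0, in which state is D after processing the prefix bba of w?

Run of D on the first 3 characters of w = b b a:
  step 0: 0  (start)
  step 1: 1  (read b: 0→1)
  step 2: 0  (read b: 1→0)
  step 3: 0  (read a: 0→0)

After reading 3 characters, D is in state 0.
(This kind of state-tracing is the core of the pumping-lemma construction: with 3 states, pigeonhole forces a repeat within the first 3 steps.)

0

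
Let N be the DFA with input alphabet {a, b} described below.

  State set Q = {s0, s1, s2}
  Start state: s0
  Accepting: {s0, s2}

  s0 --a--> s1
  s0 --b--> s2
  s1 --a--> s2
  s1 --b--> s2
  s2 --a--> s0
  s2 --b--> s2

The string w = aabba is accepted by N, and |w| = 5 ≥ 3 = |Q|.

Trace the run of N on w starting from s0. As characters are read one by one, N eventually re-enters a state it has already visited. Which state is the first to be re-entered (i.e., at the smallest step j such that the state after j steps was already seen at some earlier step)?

s2

State sequence: s0 -a-> s1 -a-> s2 -b-> s2 -b-> s2 -a-> s0
First repeat at step 3: s2 was already visited.

The earliest repeat is at step j = 3: N is in s2, which it already visited at step i = 2.
Since N has 3 states, any run of length ≥ 3 visits 3+1 states, so by pigeonhole some state repeats within the first 3 steps — that repeat gives the pumpable loop.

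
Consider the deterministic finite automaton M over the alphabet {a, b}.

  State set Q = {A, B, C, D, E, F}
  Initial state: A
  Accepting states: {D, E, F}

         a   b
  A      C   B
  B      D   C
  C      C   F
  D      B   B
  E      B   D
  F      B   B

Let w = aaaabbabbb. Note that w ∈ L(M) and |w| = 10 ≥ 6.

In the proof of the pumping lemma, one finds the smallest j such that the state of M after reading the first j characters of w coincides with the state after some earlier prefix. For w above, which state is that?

C

Run of M on w = a a a a b b a b b b:
  step 0: A  (start)
  step 1: C  (read a: A→C)
  step 2: C  (read a: C→C)   ← first repeat (C seen earlier)
  step 3: C  (read a: C→C)
  step 4: C  (read a: C→C)
  step 5: F  (read b: C→F)
  step 6: B  (read b: F→B)
  step 7: D  (read a: B→D)
  step 8: B  (read b: D→B)
  step 9: C  (read b: B→C)
  step 10: F  (read b: C→F)

The earliest repeat is at step j = 2: M is in C, which it already visited at step i = 1.
Since M has 6 states, any run of length ≥ 6 visits 6+1 states, so by pigeonhole some state repeats within the first 6 steps — that repeat gives the pumpable loop.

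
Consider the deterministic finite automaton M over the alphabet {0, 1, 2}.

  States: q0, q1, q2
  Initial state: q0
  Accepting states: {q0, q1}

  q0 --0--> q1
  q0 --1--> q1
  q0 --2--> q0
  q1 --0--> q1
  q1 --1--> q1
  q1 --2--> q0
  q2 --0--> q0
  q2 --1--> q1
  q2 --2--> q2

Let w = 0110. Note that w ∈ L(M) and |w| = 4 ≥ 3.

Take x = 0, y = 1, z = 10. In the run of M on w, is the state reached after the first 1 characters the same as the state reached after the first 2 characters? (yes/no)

Run of M on the first 2 characters of w = 0 1:
  step 0: q0  (start)
  step 1: q1  (read 0: q0→q1)
  step 2: q1  (read 1: q1→q1)

After x (step 1): q1. After xy (step 2): q1.
They match, so y = 1 drives M around a cycle from q1 back to itself; pumping y any number of times keeps M in q1 before reading z, and xyⁱz ∈ L(M) for every i ≥ 0.

yes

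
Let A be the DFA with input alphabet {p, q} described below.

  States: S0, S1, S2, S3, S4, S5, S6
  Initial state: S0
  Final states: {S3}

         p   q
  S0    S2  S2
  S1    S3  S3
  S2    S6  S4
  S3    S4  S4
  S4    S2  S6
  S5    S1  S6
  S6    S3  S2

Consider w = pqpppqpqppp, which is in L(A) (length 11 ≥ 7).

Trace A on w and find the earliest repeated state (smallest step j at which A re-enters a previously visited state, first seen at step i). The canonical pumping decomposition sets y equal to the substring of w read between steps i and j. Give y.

qp

State sequence: S0 -p-> S2 -q-> S4 -p-> S2 -p-> S6 -p-> S3 -q-> S4 -p-> S2 -q-> S4 -p-> S2 -p-> S6 -p-> S3
First repeat at step 3: S2 was already visited.

So i = 1, j = 3, giving x = w[0:1] = p, y = w[1:3] = qp, z = w[3:11] = ppqpqppp.
Check: |xy| = 3 ≤ 7 and |y| = 2 ≥ 1. Reading y takes A from S2 back to S2, so every xyⁱz is accepted.
With |Q| = 7, pigeonhole forces a state repeat no later than step 7; the substring read between the first and second visits to that state can be pumped.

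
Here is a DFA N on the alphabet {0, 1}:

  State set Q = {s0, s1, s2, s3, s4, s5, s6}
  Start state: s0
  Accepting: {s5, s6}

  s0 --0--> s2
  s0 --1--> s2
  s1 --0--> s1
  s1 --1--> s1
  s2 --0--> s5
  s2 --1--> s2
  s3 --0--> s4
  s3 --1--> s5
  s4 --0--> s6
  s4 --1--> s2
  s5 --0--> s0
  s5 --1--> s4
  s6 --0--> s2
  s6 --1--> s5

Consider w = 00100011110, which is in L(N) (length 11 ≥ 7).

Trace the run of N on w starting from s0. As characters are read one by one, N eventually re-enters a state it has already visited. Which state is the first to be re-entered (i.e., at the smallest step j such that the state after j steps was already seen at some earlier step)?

Run of N on w = 0 0 1 0 0 0 1 1 1 1 0:
  step 0: s0  (start)
  step 1: s2  (read 0: s0→s2)
  step 2: s5  (read 0: s2→s5)
  step 3: s4  (read 1: s5→s4)
  step 4: s6  (read 0: s4→s6)
  step 5: s2  (read 0: s6→s2)   ← first repeat (s2 seen earlier)
  step 6: s5  (read 0: s2→s5)
  step 7: s4  (read 1: s5→s4)
  step 8: s2  (read 1: s4→s2)
  step 9: s2  (read 1: s2→s2)
  step 10: s2  (read 1: s2→s2)
  step 11: s5  (read 0: s2→s5)

The earliest repeat is at step j = 5: N is in s2, which it already visited at step i = 1.

s2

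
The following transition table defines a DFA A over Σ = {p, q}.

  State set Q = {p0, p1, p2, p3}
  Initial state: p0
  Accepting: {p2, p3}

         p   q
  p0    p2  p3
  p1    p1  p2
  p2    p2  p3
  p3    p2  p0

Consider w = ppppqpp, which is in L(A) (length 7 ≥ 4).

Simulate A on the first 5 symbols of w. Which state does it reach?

p3

State sequence: p0 -p-> p2 -p-> p2 -p-> p2 -p-> p2 -q-> p3

After reading 5 characters, A is in state p3.
(This kind of state-tracing is the core of the pumping-lemma construction: with 4 states, pigeonhole forces a repeat within the first 4 steps.)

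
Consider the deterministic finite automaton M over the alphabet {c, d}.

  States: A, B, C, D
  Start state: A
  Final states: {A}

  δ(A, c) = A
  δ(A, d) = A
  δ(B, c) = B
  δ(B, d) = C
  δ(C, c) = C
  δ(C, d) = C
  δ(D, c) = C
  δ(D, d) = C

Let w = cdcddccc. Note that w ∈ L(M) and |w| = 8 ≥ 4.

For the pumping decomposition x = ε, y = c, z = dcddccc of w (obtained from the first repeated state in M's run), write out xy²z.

xy^2z = ε·c·c·dcddccc = ccdcddccc.
Reading y = c takes M from A back to A, so after x·y·y the machine is still in A, and z then leads to the accepting state A. Hence ccdcddccc ∈ L(M).

ccdcddccc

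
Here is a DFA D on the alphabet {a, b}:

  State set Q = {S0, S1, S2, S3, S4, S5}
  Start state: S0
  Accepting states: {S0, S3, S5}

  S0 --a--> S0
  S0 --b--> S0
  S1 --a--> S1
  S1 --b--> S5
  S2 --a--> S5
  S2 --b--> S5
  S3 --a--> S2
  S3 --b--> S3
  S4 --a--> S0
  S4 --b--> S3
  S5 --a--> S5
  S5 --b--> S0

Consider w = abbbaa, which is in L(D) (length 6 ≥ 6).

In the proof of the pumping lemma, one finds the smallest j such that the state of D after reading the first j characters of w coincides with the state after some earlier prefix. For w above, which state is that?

Run of D on w = a b b b a a:
  step 0: S0  (start)
  step 1: S0  (read a: S0→S0)   ← first repeat (S0 seen earlier)
  step 2: S0  (read b: S0→S0)
  step 3: S0  (read b: S0→S0)
  step 4: S0  (read b: S0→S0)
  step 5: S0  (read a: S0→S0)
  step 6: S0  (read a: S0→S0)

The earliest repeat is at step j = 1: D is in S0, which it already visited at step i = 0.

S0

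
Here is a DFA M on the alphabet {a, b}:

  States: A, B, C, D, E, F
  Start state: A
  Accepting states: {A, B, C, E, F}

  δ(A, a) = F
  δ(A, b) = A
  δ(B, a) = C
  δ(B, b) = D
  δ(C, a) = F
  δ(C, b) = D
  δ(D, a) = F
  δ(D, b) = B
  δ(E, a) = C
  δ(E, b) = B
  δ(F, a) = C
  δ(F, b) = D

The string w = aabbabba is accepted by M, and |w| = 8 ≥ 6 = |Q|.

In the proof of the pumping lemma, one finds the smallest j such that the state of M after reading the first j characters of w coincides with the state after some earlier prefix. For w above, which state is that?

C

State sequence: A -a-> F -a-> C -b-> D -b-> B -a-> C -b-> D -b-> B -a-> C
First repeat at step 5: C was already visited.

The earliest repeat is at step j = 5: M is in C, which it already visited at step i = 2.
Pumping length from the standard proof: p = 6 (the number of states). The repeated state found above gives |xy| = j ≤ 6 and |y| = j − i ≥ 1.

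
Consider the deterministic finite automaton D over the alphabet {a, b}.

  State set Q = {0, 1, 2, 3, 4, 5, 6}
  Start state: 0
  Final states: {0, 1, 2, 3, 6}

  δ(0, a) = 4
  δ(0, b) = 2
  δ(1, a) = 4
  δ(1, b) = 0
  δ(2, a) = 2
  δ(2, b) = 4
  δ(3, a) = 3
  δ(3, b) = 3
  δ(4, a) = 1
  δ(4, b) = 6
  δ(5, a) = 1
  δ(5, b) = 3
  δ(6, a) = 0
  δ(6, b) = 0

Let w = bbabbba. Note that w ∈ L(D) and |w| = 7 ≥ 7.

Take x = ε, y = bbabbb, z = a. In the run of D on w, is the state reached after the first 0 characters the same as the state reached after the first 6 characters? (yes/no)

no

Run of D on the first 6 characters of w = b b a b b b:
  step 0: 0  (start)
  step 1: 2  (read b: 0→2)
  step 2: 4  (read b: 2→4)
  step 3: 1  (read a: 4→1)
  step 4: 0  (read b: 1→0)
  step 5: 2  (read b: 0→2)
  step 6: 4  (read b: 2→4)

After x (step 0): 0. After xy (step 6): 4.
They differ (0 ≠ 4), so y is not a cycle from the state after x; this split is not the one the pumping-lemma construction produces, and pumping y need not keep the string in L(D).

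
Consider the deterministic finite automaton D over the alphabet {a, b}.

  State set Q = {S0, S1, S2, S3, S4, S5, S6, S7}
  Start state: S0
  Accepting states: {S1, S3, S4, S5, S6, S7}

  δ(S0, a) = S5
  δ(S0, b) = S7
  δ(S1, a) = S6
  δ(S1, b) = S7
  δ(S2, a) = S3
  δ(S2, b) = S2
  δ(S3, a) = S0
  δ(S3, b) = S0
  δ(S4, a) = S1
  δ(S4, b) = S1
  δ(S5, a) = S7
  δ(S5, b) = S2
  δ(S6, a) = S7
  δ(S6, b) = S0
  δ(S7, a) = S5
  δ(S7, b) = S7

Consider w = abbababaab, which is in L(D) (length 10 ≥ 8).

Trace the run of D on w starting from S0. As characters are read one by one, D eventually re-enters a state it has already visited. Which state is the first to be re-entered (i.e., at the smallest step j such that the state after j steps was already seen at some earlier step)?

S2

Run of D on w = a b b a b a b a a b:
  step 0: S0  (start)
  step 1: S5  (read a: S0→S5)
  step 2: S2  (read b: S5→S2)
  step 3: S2  (read b: S2→S2)   ← first repeat (S2 seen earlier)
  step 4: S3  (read a: S2→S3)
  step 5: S0  (read b: S3→S0)
  step 6: S5  (read a: S0→S5)
  step 7: S2  (read b: S5→S2)
  step 8: S3  (read a: S2→S3)
  step 9: S0  (read a: S3→S0)
  step 10: S7  (read b: S0→S7)

The earliest repeat is at step j = 3: D is in S2, which it already visited at step i = 2.
Pumping length from the standard proof: p = 8 (the number of states). The repeated state found above gives |xy| = j ≤ 8 and |y| = j − i ≥ 1.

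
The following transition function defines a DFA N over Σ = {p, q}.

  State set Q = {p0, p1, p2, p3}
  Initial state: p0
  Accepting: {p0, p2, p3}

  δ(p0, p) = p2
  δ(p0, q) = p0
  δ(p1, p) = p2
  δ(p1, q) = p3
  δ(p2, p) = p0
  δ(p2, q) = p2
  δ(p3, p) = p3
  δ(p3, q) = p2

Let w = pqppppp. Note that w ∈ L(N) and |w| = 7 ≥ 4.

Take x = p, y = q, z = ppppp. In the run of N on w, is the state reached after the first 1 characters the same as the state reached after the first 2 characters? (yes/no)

yes

Run of N on the first 2 characters of w = p q:
  step 0: p0  (start)
  step 1: p2  (read p: p0→p2)
  step 2: p2  (read q: p2→p2)

After x (step 1): p2. After xy (step 2): p2.
They match, so y = q drives N around a cycle from p2 back to itself; pumping y any number of times keeps N in p2 before reading z, and xyⁱz ∈ L(N) for every i ≥ 0.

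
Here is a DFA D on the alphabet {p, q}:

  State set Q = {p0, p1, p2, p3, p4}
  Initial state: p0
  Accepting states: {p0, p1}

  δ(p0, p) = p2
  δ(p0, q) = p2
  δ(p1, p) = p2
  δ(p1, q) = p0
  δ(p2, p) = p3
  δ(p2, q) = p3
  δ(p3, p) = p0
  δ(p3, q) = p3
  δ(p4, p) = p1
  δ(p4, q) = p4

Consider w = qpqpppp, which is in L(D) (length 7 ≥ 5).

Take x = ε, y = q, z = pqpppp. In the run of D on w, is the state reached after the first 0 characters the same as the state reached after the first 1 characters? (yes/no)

State sequence: p0 -q-> p2

After x (step 0): p0. After xy (step 1): p2.
They differ (p0 ≠ p2), so y is not a cycle from the state after x; this split is not the one the pumping-lemma construction produces, and pumping y need not keep the string in L(D).

no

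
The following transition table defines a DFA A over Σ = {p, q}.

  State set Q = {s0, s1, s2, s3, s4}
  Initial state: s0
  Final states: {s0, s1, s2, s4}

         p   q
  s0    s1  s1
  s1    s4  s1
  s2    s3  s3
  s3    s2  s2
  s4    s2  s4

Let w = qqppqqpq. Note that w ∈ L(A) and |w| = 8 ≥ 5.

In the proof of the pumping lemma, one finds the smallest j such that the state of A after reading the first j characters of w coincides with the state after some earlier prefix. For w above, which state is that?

State sequence: s0 -q-> s1 -q-> s1 -p-> s4 -p-> s2 -q-> s3 -q-> s2 -p-> s3 -q-> s2
First repeat at step 2: s1 was already visited.

The earliest repeat is at step j = 2: A is in s1, which it already visited at step i = 1.
Since A has 5 states, any run of length ≥ 5 visits 5+1 states, so by pigeonhole some state repeats within the first 5 steps — that repeat gives the pumpable loop.

s1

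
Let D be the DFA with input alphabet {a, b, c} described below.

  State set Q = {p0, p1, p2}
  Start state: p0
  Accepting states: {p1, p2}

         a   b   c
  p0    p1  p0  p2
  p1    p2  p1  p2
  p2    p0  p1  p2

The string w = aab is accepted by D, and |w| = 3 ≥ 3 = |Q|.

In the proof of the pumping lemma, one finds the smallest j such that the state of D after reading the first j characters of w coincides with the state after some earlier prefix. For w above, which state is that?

State sequence: p0 -a-> p1 -a-> p2 -b-> p1
First repeat at step 3: p1 was already visited.

The earliest repeat is at step j = 3: D is in p1, which it already visited at step i = 1.
The DFA has 3 states, so the proof of the pumping lemma guarantees a repeated state among the first 3+1 visited; the segment between the two visits is the pumpable y.

p1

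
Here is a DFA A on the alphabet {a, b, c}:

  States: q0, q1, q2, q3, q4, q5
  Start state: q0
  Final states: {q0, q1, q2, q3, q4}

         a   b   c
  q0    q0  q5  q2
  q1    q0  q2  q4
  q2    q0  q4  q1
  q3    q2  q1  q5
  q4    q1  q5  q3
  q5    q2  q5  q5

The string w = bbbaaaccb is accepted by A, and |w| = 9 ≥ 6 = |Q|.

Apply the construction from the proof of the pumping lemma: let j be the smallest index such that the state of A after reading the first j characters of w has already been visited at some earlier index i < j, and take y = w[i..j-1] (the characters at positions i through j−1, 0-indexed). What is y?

b

Run of A on w = b b b a a a c c b:
  step 0: q0  (start)
  step 1: q5  (read b: q0→q5)
  step 2: q5  (read b: q5→q5)   ← first repeat (q5 seen earlier)
  step 3: q5  (read b: q5→q5)
  step 4: q2  (read a: q5→q2)
  step 5: q0  (read a: q2→q0)
  step 6: q0  (read a: q0→q0)
  step 7: q2  (read c: q0→q2)
  step 8: q1  (read c: q2→q1)
  step 9: q2  (read b: q1→q2)

So i = 1, j = 2, giving x = w[0:1] = b, y = w[1:2] = b, z = w[2:9] = baaaccb.
Check: |xy| = 2 ≤ 6 and |y| = 1 ≥ 1. Reading y takes A from q5 back to q5, so every xyⁱz is accepted.
Since A has 6 states, any run of length ≥ 6 visits 6+1 states, so by pigeonhole some state repeats within the first 6 steps — that repeat gives the pumpable loop.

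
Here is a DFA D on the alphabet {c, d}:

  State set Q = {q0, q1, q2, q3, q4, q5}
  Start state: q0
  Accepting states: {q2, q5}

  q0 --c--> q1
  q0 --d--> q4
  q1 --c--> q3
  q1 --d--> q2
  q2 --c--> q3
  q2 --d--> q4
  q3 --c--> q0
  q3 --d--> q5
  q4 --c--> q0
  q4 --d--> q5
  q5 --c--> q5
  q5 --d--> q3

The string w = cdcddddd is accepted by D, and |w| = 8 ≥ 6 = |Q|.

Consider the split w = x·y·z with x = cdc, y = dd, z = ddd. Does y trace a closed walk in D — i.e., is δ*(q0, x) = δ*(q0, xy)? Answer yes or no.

yes

State sequence: q0 -c-> q1 -d-> q2 -c-> q3 -d-> q5 -d-> q3

After x (step 3): q3. After xy (step 5): q3.
They match, so y = dd drives D around a cycle from q3 back to itself; pumping y any number of times keeps D in q3 before reading z, and xyⁱz ∈ L(D) for every i ≥ 0.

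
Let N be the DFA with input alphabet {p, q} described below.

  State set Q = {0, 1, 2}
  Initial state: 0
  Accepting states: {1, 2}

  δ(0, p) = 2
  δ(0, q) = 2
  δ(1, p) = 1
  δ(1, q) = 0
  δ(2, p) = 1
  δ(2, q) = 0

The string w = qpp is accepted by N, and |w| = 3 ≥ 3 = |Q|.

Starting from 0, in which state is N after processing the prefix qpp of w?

1

Run of N on the first 3 characters of w = q p p:
  step 0: 0  (start)
  step 1: 2  (read q: 0→2)
  step 2: 1  (read p: 2→1)
  step 3: 1  (read p: 1→1)

After reading 3 characters, N is in state 1.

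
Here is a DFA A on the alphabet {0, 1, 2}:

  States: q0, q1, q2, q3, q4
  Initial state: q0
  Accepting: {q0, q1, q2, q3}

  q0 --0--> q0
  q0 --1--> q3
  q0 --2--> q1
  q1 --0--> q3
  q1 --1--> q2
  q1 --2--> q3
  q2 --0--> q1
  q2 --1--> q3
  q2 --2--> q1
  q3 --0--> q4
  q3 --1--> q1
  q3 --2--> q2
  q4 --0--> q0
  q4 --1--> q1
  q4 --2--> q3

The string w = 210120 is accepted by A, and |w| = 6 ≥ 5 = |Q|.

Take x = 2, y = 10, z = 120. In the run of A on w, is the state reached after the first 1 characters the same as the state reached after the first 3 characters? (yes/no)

State sequence: q0 -2-> q1 -1-> q2 -0-> q1

After x (step 1): q1. After xy (step 3): q1.
They match, so y = 10 drives A around a cycle from q1 back to itself; pumping y any number of times keeps A in q1 before reading z, and xyⁱz ∈ L(A) for every i ≥ 0.

yes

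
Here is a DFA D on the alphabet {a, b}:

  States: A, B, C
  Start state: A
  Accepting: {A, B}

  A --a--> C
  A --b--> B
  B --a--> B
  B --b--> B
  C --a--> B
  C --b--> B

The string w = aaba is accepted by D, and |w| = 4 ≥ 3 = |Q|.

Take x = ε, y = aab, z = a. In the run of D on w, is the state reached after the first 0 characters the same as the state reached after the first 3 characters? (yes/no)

no

Run of D on the first 3 characters of w = a a b:
  step 0: A  (start)
  step 1: C  (read a: A→C)
  step 2: B  (read a: C→B)
  step 3: B  (read b: B→B)

After x (step 0): A. After xy (step 3): B.
They differ (A ≠ B), so y is not a cycle from the state after x; this split is not the one the pumping-lemma construction produces, and pumping y need not keep the string in L(D).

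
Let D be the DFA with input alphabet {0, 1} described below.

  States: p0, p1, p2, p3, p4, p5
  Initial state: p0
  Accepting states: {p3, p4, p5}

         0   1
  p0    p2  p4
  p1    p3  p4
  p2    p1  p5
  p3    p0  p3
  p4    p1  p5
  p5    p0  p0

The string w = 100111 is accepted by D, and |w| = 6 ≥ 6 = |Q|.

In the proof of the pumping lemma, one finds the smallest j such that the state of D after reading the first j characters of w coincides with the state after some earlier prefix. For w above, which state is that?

State sequence: p0 -1-> p4 -0-> p1 -0-> p3 -1-> p3 -1-> p3 -1-> p3
First repeat at step 4: p3 was already visited.

The earliest repeat is at step j = 4: D is in p3, which it already visited at step i = 3.
Since D has 6 states, any run of length ≥ 6 visits 6+1 states, so by pigeonhole some state repeats within the first 6 steps — that repeat gives the pumpable loop.

p3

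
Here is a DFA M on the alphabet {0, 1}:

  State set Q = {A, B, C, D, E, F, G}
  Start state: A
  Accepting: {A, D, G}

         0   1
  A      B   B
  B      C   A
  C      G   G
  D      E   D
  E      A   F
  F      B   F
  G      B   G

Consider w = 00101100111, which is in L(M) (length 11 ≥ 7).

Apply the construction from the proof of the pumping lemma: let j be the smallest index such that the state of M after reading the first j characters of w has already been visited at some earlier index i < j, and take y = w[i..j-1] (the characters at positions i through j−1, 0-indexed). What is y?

State sequence: A -0-> B -0-> C -1-> G -0-> B -1-> A -1-> B -0-> C -0-> G -1-> G -1-> G -1-> G
First repeat at step 4: B was already visited.

So i = 1, j = 4, giving x = w[0:1] = 0, y = w[1:4] = 010, z = w[4:11] = 1100111.
Check: |xy| = 4 ≤ 7 and |y| = 3 ≥ 1. Reading y takes M from B back to B, so every xyⁱz is accepted.

010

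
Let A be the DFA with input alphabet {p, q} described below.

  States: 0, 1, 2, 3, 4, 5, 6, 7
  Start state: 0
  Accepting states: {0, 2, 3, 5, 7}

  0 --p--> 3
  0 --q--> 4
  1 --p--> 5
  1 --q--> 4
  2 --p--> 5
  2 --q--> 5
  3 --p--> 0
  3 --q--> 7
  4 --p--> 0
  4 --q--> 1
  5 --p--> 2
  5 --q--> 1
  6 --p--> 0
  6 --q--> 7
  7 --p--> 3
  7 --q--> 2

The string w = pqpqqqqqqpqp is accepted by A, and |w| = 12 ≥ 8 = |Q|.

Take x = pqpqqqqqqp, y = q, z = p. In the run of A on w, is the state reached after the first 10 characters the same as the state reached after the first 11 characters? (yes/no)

no

State sequence: 0 -p-> 3 -q-> 7 -p-> 3 -q-> 7 -q-> 2 -q-> 5 -q-> 1 -q-> 4 -q-> 1 -p-> 5 -q-> 1

After x (step 10): 5. After xy (step 11): 1.
They differ (5 ≠ 1), so y is not a cycle from the state after x; this split is not the one the pumping-lemma construction produces, and pumping y need not keep the string in L(A).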